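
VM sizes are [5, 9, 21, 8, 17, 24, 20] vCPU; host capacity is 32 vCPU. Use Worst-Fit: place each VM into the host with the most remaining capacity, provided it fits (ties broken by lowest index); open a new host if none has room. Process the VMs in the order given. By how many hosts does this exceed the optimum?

1

Worst-Fit: [5,9,8] [21] [17] [24] [20] → 5 hosts.
Total size 104 vCPU; any packing needs at least ⌈104/32⌉ = 4 hosts.
An optimal packing achieves that bound: [24,8] [21,9] [20,5] [17] → 4 hosts.
Excess: 5 − 4 = 1.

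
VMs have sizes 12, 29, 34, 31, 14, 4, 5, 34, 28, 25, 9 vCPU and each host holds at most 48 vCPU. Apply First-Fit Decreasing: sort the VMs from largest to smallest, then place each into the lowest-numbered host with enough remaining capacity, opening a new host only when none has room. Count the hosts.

Sorted descending: 34, 34, 31, 29, 28, 25, 14, 12, 9, 5, 4.
Put 34 vCPU in host 1; 14 vCPU remain.
Put 34 vCPU in host 2; 14 vCPU remain.
Put 31 vCPU in host 3; 17 vCPU remain.
Put 29 vCPU in host 4; 19 vCPU remain.
Put 28 vCPU in host 5; 20 vCPU remain.
Put 25 vCPU in host 6; 23 vCPU remain.
Put 14 vCPU in host 1; 0 vCPU remain.
Put 12 vCPU in host 2; 2 vCPU remain.
Put 9 vCPU in host 3; 8 vCPU remain.
Put 5 vCPU in host 3; 3 vCPU remain.
Put 4 vCPU in host 4; 15 vCPU remain.

6 hosts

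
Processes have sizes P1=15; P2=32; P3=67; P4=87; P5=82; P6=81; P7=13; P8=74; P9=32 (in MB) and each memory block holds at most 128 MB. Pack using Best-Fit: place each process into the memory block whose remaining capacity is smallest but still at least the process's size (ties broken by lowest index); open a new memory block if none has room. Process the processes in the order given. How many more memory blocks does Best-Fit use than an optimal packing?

Best-Fit: [15,32,67,13] [87,32] [82] [81] [74] → 5 memory blocks.
5 processes exceed 64 MB (half the capacity), and no two of those can share a memory block, so at least 5 memory blocks are needed.
So 5 is already optimal.

0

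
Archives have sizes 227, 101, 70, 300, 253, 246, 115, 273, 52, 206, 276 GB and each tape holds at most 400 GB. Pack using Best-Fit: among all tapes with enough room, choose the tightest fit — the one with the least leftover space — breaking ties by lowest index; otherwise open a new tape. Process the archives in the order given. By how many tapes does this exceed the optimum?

0

Best-Fit: [227,101,70] [300,52] [253,115] [246] [273] [206] [276] → 7 tapes.
7 archives exceed 200 GB (half the capacity), and no two of those can share a tape, so at least 7 tapes are needed.
So 7 is already optimal.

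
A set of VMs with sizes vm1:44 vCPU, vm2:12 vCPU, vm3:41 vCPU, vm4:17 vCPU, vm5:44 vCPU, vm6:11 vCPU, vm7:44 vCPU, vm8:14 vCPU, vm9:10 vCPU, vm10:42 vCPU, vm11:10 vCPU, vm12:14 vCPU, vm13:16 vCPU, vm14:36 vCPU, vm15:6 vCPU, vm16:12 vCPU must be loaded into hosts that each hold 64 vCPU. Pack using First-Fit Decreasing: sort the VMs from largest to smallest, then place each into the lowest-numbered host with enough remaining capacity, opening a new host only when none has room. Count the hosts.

Sorted descending: 44, 44, 44, 42, 41, 36, 17, 16, 14, 14, 12, 12, 11, 10, 10, 6.
host 1: place 44 vCPU, 20 vCPU left
host 2: place 44 vCPU, 20 vCPU left
host 3: place 44 vCPU, 20 vCPU left
host 4: place 42 vCPU, 22 vCPU left
host 5: place 41 vCPU, 23 vCPU left
host 6: place 36 vCPU, 28 vCPU left
host 1: place 17 vCPU, 3 vCPU left
host 2: place 16 vCPU, 4 vCPU left
host 3: place 14 vCPU, 6 vCPU left
host 4: place 14 vCPU, 8 vCPU left
host 5: place 12 vCPU, 11 vCPU left
host 6: place 12 vCPU, 16 vCPU left
host 5: place 11 vCPU, 0 vCPU left
host 6: place 10 vCPU, 6 vCPU left
host 7: place 10 vCPU, 54 vCPU left
host 3: place 6 vCPU, 0 vCPU left
Final hosts: [44,17] [44,16] [44,14,6] [42,14] [41,12,11] [36,12,10] [10].

7 hosts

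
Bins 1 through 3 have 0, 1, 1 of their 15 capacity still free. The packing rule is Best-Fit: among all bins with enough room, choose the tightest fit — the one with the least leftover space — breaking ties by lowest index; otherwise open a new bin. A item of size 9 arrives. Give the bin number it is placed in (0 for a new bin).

No bin has ≥ 9 free, so a new bin is opened.

0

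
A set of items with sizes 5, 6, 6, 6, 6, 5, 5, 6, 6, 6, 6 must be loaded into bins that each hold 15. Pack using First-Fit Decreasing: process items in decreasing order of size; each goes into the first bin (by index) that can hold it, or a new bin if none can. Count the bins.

Sorted descending: 6, 6, 6, 6, 6, 6, 6, 6, 5, 5, 5.
bin 1: place 6, 9 left
bin 1: place 6, 3 left
bin 2: place 6, 9 left
bin 2: place 6, 3 left
bin 3: place 6, 9 left
bin 3: place 6, 3 left
bin 4: place 6, 9 left
bin 4: place 6, 3 left
bin 5: place 5, 10 left
bin 5: place 5, 5 left
bin 5: place 5, 0 left
Final bins: [6,6] [6,6] [6,6] [6,6] [5,5,5].

5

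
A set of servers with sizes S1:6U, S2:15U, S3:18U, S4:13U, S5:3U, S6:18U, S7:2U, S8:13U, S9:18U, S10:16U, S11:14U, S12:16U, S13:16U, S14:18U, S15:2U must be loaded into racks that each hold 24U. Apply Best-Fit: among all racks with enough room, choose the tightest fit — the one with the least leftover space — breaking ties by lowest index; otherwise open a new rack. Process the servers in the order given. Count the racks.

rack 1: place S1 (6U), 18U left
rack 1: place S2 (15U), 3U left
rack 2: place S3 (18U), 6U left
rack 3: place S4 (13U), 11U left
rack 1: place S5 (3U), 0U left
rack 4: place S6 (18U), 6U left
rack 2: place S7 (2U), 4U left
rack 5: place S8 (13U), 11U left
rack 6: place S9 (18U), 6U left
rack 7: place S10 (16U), 8U left
rack 8: place S11 (14U), 10U left
rack 9: place S12 (16U), 8U left
rack 10: place S13 (16U), 8U left
rack 11: place S14 (18U), 6U left
rack 2: place S15 (2U), 2U left
Final racks: [6,15,3] [18,2,2] [13] [18] [13] [18] [16] [14] [16] [16] [18].

11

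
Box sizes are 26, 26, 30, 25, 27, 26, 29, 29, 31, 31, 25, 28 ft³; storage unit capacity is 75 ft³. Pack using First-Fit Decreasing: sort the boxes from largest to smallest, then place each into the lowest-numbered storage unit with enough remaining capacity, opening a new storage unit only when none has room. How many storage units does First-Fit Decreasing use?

Sorted descending: 31, 31, 30, 29, 29, 28, 27, 26, 26, 26, 25, 25.
31 ft³ → storage unit 1 (remaining 44 ft³)
31 ft³ → storage unit 1 (remaining 13 ft³)
30 ft³ → storage unit 2 (remaining 45 ft³)
29 ft³ → storage unit 2 (remaining 16 ft³)
29 ft³ → storage unit 3 (remaining 46 ft³)
28 ft³ → storage unit 3 (remaining 18 ft³)
27 ft³ → storage unit 4 (remaining 48 ft³)
26 ft³ → storage unit 4 (remaining 22 ft³)
26 ft³ → storage unit 5 (remaining 49 ft³)
26 ft³ → storage unit 5 (remaining 23 ft³)
25 ft³ → storage unit 6 (remaining 50 ft³)
25 ft³ → storage unit 6 (remaining 25 ft³)
Final storage units: [31,31] [30,29] [29,28] [27,26] [26,26] [25,25].

6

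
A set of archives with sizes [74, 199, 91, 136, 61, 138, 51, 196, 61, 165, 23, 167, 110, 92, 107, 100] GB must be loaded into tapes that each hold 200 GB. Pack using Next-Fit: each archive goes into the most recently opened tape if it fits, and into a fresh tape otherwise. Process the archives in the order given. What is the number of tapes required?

Put 74 GB in tape 1; 126 GB remain.
Put 199 GB in tape 2; 1 GB remain.
Put 91 GB in tape 3; 109 GB remain.
Put 136 GB in tape 4; 64 GB remain.
Put 61 GB in tape 4; 3 GB remain.
Put 138 GB in tape 5; 62 GB remain.
Put 51 GB in tape 5; 11 GB remain.
Put 196 GB in tape 6; 4 GB remain.
Put 61 GB in tape 7; 139 GB remain.
Put 165 GB in tape 8; 35 GB remain.
Put 23 GB in tape 8; 12 GB remain.
Put 167 GB in tape 9; 33 GB remain.
Put 110 GB in tape 10; 90 GB remain.
Put 92 GB in tape 11; 108 GB remain.
Put 107 GB in tape 11; 1 GB remain.
Put 100 GB in tape 12; 100 GB remain.

12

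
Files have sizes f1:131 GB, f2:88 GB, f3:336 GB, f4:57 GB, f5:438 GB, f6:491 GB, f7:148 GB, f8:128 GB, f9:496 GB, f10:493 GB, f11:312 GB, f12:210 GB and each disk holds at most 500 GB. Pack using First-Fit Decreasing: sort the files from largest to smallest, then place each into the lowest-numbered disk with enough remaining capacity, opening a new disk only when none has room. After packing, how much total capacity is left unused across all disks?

172

Sorted descending: 496, 493, 491, 438, 336, 312, 210, 148, 131, 128, 88, 57.
496 GB → disk 1 (remaining 4 GB)
493 GB → disk 2 (remaining 7 GB)
491 GB → disk 3 (remaining 9 GB)
438 GB → disk 4 (remaining 62 GB)
336 GB → disk 5 (remaining 164 GB)
312 GB → disk 6 (remaining 188 GB)
210 GB → disk 7 (remaining 290 GB)
148 GB → disk 5 (remaining 16 GB)
131 GB → disk 6 (remaining 57 GB)
128 GB → disk 7 (remaining 162 GB)
88 GB → disk 7 (remaining 74 GB)
57 GB → disk 4 (remaining 5 GB)
7 disks × 500 GB = 3500 GB; used 3328 GB; unused 172 GB.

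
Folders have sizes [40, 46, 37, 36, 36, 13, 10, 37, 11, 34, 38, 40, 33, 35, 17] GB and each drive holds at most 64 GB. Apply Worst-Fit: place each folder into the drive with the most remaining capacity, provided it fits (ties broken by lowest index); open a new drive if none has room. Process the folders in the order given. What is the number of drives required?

Put 40 GB in drive 1; 24 GB remain.
Put 46 GB in drive 2; 18 GB remain.
Put 37 GB in drive 3; 27 GB remain.
Put 36 GB in drive 4; 28 GB remain.
Put 36 GB in drive 5; 28 GB remain.
Put 13 GB in drive 4; 15 GB remain.
Put 10 GB in drive 5; 18 GB remain.
Put 37 GB in drive 6; 27 GB remain.
Put 11 GB in drive 3; 16 GB remain.
Put 34 GB in drive 7; 30 GB remain.
Put 38 GB in drive 8; 26 GB remain.
Put 40 GB in drive 9; 24 GB remain.
Put 33 GB in drive 10; 31 GB remain.
Put 35 GB in drive 11; 29 GB remain.
Put 17 GB in drive 10; 14 GB remain.

11 drives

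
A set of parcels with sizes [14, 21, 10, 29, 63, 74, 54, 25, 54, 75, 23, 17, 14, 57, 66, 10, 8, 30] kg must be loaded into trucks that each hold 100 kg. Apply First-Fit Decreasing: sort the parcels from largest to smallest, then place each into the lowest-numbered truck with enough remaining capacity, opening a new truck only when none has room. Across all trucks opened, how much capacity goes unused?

56

Sorted descending: 75, 74, 66, 63, 57, 54, 54, 30, 29, 25, 23, 21, 17, 14, 14, 10, 10, 8.
truck 1: place 75 kg, 25 kg left
truck 2: place 74 kg, 26 kg left
truck 3: place 66 kg, 34 kg left
truck 4: place 63 kg, 37 kg left
truck 5: place 57 kg, 43 kg left
truck 6: place 54 kg, 46 kg left
truck 7: place 54 kg, 46 kg left
truck 3: place 30 kg, 4 kg left
truck 4: place 29 kg, 8 kg left
truck 1: place 25 kg, 0 kg left
truck 2: place 23 kg, 3 kg left
truck 5: place 21 kg, 22 kg left
truck 5: place 17 kg, 5 kg left
truck 6: place 14 kg, 32 kg left
truck 6: place 14 kg, 18 kg left
truck 6: place 10 kg, 8 kg left
truck 7: place 10 kg, 36 kg left
truck 4: place 8 kg, 0 kg left
7 trucks × 100 kg = 700 kg; used 644 kg; unused 56 kg.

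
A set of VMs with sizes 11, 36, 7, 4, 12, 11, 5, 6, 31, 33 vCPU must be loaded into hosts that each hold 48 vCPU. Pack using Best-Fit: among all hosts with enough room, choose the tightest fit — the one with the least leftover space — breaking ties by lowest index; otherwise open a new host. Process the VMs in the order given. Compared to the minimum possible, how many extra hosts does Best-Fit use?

0

Best-Fit: [11,36] [7,4,12,11,5,6] [31] [33] → 4 hosts.
Total size 156 vCPU; any packing needs at least ⌈156/48⌉ = 4 hosts.
So 4 is already optimal.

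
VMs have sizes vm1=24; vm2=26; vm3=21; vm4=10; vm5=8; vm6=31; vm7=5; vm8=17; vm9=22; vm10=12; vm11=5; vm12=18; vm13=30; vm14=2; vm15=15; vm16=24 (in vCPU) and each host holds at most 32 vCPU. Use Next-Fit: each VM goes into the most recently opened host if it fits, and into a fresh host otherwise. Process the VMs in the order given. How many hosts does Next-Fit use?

12

host 1: place vm1 (24 vCPU), 8 vCPU left
host 2: place vm2 (26 vCPU), 6 vCPU left
host 3: place vm3 (21 vCPU), 11 vCPU left
host 3: place vm4 (10 vCPU), 1 vCPU left
host 4: place vm5 (8 vCPU), 24 vCPU left
host 5: place vm6 (31 vCPU), 1 vCPU left
host 6: place vm7 (5 vCPU), 27 vCPU left
host 6: place vm8 (17 vCPU), 10 vCPU left
host 7: place vm9 (22 vCPU), 10 vCPU left
host 8: place vm10 (12 vCPU), 20 vCPU left
host 8: place vm11 (5 vCPU), 15 vCPU left
host 9: place vm12 (18 vCPU), 14 vCPU left
host 10: place vm13 (30 vCPU), 2 vCPU left
host 10: place vm14 (2 vCPU), 0 vCPU left
host 11: place vm15 (15 vCPU), 17 vCPU left
host 12: place vm16 (24 vCPU), 8 vCPU left
Final hosts: [24] [26] [21,10] [8] [31] [5,17] [22] [12,5] [18] [30,2] [15] [24].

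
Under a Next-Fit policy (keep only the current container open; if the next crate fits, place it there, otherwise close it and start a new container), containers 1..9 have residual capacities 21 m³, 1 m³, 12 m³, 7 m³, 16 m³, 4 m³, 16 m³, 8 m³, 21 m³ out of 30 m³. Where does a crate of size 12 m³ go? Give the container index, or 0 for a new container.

9

Next-Fit only looks at container 9, which has 21 m³ free.
12 m³ fits there.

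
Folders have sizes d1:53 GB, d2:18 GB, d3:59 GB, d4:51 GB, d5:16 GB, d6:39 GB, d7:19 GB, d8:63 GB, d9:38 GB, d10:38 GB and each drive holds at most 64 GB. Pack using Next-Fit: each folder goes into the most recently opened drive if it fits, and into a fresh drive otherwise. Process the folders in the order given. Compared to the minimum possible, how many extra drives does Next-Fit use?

2

Next-Fit: [53] [18] [59] [51] [16,39] [19] [63] [38] [38] → 9 drives.
Total size 394 GB; any packing needs at least ⌈394/64⌉ = 7 drives.
An optimal packing achieves that bound: [63] [59] [53] [51] [39,19] [38,18] [38,16] → 7 drives.
Excess: 9 − 7 = 2.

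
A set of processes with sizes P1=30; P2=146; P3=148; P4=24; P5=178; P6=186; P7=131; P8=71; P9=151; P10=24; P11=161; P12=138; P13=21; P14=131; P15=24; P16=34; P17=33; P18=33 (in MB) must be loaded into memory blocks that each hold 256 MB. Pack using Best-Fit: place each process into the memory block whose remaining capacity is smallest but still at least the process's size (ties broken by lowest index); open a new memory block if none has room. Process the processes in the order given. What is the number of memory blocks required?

9

memory block 1: place P1 (30 MB), 226 MB left
memory block 1: place P2 (146 MB), 80 MB left
memory block 2: place P3 (148 MB), 108 MB left
memory block 1: place P4 (24 MB), 56 MB left
memory block 3: place P5 (178 MB), 78 MB left
memory block 4: place P6 (186 MB), 70 MB left
memory block 5: place P7 (131 MB), 125 MB left
memory block 3: place P8 (71 MB), 7 MB left
memory block 6: place P9 (151 MB), 105 MB left
memory block 1: place P10 (24 MB), 32 MB left
memory block 7: place P11 (161 MB), 95 MB left
memory block 8: place P12 (138 MB), 118 MB left
memory block 1: place P13 (21 MB), 11 MB left
memory block 9: place P14 (131 MB), 125 MB left
memory block 4: place P15 (24 MB), 46 MB left
memory block 4: place P16 (34 MB), 12 MB left
memory block 7: place P17 (33 MB), 62 MB left
memory block 7: place P18 (33 MB), 29 MB left
Final memory blocks: [30,146,24,24,21] [148] [178,71] [186,24,34] [131] [151] [161,33,33] [138] [131].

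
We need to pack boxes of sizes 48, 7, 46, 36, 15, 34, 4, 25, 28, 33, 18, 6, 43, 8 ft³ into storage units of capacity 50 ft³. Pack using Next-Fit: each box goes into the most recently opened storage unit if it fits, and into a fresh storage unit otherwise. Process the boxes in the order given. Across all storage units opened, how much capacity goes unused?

199

storage unit 1: place 48 ft³, 2 ft³ left
storage unit 2: place 7 ft³, 43 ft³ left
storage unit 3: place 46 ft³, 4 ft³ left
storage unit 4: place 36 ft³, 14 ft³ left
storage unit 5: place 15 ft³, 35 ft³ left
storage unit 5: place 34 ft³, 1 ft³ left
storage unit 6: place 4 ft³, 46 ft³ left
storage unit 6: place 25 ft³, 21 ft³ left
storage unit 7: place 28 ft³, 22 ft³ left
storage unit 8: place 33 ft³, 17 ft³ left
storage unit 9: place 18 ft³, 32 ft³ left
storage unit 9: place 6 ft³, 26 ft³ left
storage unit 10: place 43 ft³, 7 ft³ left
storage unit 11: place 8 ft³, 42 ft³ left
11 storage units × 50 ft³ = 550 ft³; used 351 ft³; unused 199 ft³.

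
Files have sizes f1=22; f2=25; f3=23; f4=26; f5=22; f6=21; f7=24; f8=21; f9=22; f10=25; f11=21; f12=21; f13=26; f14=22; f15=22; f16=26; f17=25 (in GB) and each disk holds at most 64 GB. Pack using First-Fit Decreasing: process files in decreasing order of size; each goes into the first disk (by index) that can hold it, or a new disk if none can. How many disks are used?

8

Sorted descending: 26, 26, 26, 25, 25, 25, 24, 23, 22, 22, 22, 22, 22, 21, 21, 21, 21.
Put 26 GB in disk 1; 38 GB remain.
Put 26 GB in disk 1; 12 GB remain.
Put 26 GB in disk 2; 38 GB remain.
Put 25 GB in disk 2; 13 GB remain.
Put 25 GB in disk 3; 39 GB remain.
Put 25 GB in disk 3; 14 GB remain.
Put 24 GB in disk 4; 40 GB remain.
Put 23 GB in disk 4; 17 GB remain.
Put 22 GB in disk 5; 42 GB remain.
Put 22 GB in disk 5; 20 GB remain.
Put 22 GB in disk 6; 42 GB remain.
Put 22 GB in disk 6; 20 GB remain.
Put 22 GB in disk 7; 42 GB remain.
Put 21 GB in disk 7; 21 GB remain.
Put 21 GB in disk 7; 0 GB remain.
Put 21 GB in disk 8; 43 GB remain.
Put 21 GB in disk 8; 22 GB remain.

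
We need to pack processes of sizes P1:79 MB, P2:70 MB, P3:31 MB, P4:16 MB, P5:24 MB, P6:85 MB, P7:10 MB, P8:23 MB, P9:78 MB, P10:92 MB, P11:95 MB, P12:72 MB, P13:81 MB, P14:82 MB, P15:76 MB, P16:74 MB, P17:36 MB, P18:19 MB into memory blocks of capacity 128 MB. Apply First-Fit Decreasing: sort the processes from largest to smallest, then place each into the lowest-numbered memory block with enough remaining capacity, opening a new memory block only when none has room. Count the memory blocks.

11

Sorted descending: 95, 92, 85, 82, 81, 79, 78, 76, 74, 72, 70, 36, 31, 24, 23, 19, 16, 10.
95 MB → memory block 1 (remaining 33 MB)
92 MB → memory block 2 (remaining 36 MB)
85 MB → memory block 3 (remaining 43 MB)
82 MB → memory block 4 (remaining 46 MB)
81 MB → memory block 5 (remaining 47 MB)
79 MB → memory block 6 (remaining 49 MB)
78 MB → memory block 7 (remaining 50 MB)
76 MB → memory block 8 (remaining 52 MB)
74 MB → memory block 9 (remaining 54 MB)
72 MB → memory block 10 (remaining 56 MB)
70 MB → memory block 11 (remaining 58 MB)
36 MB → memory block 2 (remaining 0 MB)
31 MB → memory block 1 (remaining 2 MB)
24 MB → memory block 3 (remaining 19 MB)
23 MB → memory block 4 (remaining 23 MB)
19 MB → memory block 3 (remaining 0 MB)
16 MB → memory block 4 (remaining 7 MB)
10 MB → memory block 5 (remaining 37 MB)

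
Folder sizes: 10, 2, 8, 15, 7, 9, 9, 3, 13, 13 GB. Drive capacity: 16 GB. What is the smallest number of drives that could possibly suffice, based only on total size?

6

Total size = 10 + 2 + 8 + 15 + 7 + 9 + 9 + 3 + 13 + 13 = 89 GB.
⌈89 / 16⌉ = 6.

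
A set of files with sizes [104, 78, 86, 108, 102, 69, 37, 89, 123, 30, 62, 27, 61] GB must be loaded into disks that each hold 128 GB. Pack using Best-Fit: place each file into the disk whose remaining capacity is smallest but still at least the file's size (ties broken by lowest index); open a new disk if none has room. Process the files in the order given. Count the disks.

disk 1: place 104 GB, 24 GB left
disk 2: place 78 GB, 50 GB left
disk 3: place 86 GB, 42 GB left
disk 4: place 108 GB, 20 GB left
disk 5: place 102 GB, 26 GB left
disk 6: place 69 GB, 59 GB left
disk 3: place 37 GB, 5 GB left
disk 7: place 89 GB, 39 GB left
disk 8: place 123 GB, 5 GB left
disk 7: place 30 GB, 9 GB left
disk 9: place 62 GB, 66 GB left
disk 2: place 27 GB, 23 GB left
disk 9: place 61 GB, 5 GB left

9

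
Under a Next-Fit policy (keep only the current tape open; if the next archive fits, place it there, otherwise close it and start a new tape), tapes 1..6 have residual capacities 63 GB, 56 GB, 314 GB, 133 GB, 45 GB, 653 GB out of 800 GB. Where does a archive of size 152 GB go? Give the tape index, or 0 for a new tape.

6

Next-Fit only looks at tape 6, which has 653 GB free.
152 GB fits there.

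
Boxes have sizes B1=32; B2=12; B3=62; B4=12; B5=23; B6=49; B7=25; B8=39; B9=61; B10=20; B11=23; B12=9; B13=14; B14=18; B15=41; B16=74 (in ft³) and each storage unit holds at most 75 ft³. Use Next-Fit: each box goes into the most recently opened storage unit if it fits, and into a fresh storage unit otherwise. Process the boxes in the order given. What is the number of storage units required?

B1 (32 ft³) → storage unit 1 (remaining 43 ft³)
B2 (12 ft³) → storage unit 1 (remaining 31 ft³)
B3 (62 ft³) → storage unit 2 (remaining 13 ft³)
B4 (12 ft³) → storage unit 2 (remaining 1 ft³)
B5 (23 ft³) → storage unit 3 (remaining 52 ft³)
B6 (49 ft³) → storage unit 3 (remaining 3 ft³)
B7 (25 ft³) → storage unit 4 (remaining 50 ft³)
B8 (39 ft³) → storage unit 4 (remaining 11 ft³)
B9 (61 ft³) → storage unit 5 (remaining 14 ft³)
B10 (20 ft³) → storage unit 6 (remaining 55 ft³)
B11 (23 ft³) → storage unit 6 (remaining 32 ft³)
B12 (9 ft³) → storage unit 6 (remaining 23 ft³)
B13 (14 ft³) → storage unit 6 (remaining 9 ft³)
B14 (18 ft³) → storage unit 7 (remaining 57 ft³)
B15 (41 ft³) → storage unit 7 (remaining 16 ft³)
B16 (74 ft³) → storage unit 8 (remaining 1 ft³)
Final storage units: [32,12] [62,12] [23,49] [25,39] [61] [20,23,9,14] [18,41] [74].

8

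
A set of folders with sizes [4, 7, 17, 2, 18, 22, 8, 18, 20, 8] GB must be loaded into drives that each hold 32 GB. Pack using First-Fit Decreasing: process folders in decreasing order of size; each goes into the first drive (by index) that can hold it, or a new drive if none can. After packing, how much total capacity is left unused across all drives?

36

Sorted descending: 22, 20, 18, 18, 17, 8, 8, 7, 4, 2.
drive 1: place 22 GB, 10 GB left
drive 2: place 20 GB, 12 GB left
drive 3: place 18 GB, 14 GB left
drive 4: place 18 GB, 14 GB left
drive 5: place 17 GB, 15 GB left
drive 1: place 8 GB, 2 GB left
drive 2: place 8 GB, 4 GB left
drive 3: place 7 GB, 7 GB left
drive 2: place 4 GB, 0 GB left
drive 1: place 2 GB, 0 GB left
5 drives × 32 GB = 160 GB; used 124 GB; unused 36 GB.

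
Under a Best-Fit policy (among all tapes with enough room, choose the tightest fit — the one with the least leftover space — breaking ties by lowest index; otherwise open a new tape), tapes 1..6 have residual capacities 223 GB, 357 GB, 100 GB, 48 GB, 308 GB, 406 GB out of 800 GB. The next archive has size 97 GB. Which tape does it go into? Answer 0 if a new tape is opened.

Tapes with room: tape 1 (223 GB), tape 2 (357 GB), tape 3 (100 GB), tape 5 (308 GB), tape 6 (406 GB).
Tightest fit is tape 3 with 100 GB free.

3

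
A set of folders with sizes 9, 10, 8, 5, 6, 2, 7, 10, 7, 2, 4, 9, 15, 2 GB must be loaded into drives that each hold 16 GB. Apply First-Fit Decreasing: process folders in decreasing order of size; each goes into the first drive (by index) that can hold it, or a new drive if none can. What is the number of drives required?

Sorted descending: 15, 10, 10, 9, 9, 8, 7, 7, 6, 5, 4, 2, 2, 2.
15 GB → drive 1 (remaining 1 GB)
10 GB → drive 2 (remaining 6 GB)
10 GB → drive 3 (remaining 6 GB)
9 GB → drive 4 (remaining 7 GB)
9 GB → drive 5 (remaining 7 GB)
8 GB → drive 6 (remaining 8 GB)
7 GB → drive 4 (remaining 0 GB)
7 GB → drive 5 (remaining 0 GB)
6 GB → drive 2 (remaining 0 GB)
5 GB → drive 3 (remaining 1 GB)
4 GB → drive 6 (remaining 4 GB)
2 GB → drive 6 (remaining 2 GB)
2 GB → drive 6 (remaining 0 GB)
2 GB → drive 7 (remaining 14 GB)

7 drives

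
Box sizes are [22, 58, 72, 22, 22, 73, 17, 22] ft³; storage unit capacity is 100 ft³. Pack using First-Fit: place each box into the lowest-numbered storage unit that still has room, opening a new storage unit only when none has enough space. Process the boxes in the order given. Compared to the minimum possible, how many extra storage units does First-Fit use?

0

First-Fit: [22,58,17] [72,22] [22,73] [22] → 4 storage units.
Total size 308 ft³; any packing needs at least ⌈308/100⌉ = 4 storage units.
So 4 is already optimal.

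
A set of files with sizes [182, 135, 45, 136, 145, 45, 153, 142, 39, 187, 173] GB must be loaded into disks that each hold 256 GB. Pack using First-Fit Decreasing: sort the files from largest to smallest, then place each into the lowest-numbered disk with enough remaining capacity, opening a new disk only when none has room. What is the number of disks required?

8

Sorted descending: 187, 182, 173, 153, 145, 142, 136, 135, 45, 45, 39.
disk 1: place 187 GB, 69 GB left
disk 2: place 182 GB, 74 GB left
disk 3: place 173 GB, 83 GB left
disk 4: place 153 GB, 103 GB left
disk 5: place 145 GB, 111 GB left
disk 6: place 142 GB, 114 GB left
disk 7: place 136 GB, 120 GB left
disk 8: place 135 GB, 121 GB left
disk 1: place 45 GB, 24 GB left
disk 2: place 45 GB, 29 GB left
disk 3: place 39 GB, 44 GB left
Final disks: [187,45] [182,45] [173,39] [153] [145] [142] [136] [135].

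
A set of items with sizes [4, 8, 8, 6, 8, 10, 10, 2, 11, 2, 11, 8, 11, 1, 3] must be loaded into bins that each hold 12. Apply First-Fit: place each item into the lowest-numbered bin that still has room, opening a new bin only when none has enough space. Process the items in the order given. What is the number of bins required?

bin 1: place 4, 8 left
bin 1: place 8, 0 left
bin 2: place 8, 4 left
bin 3: place 6, 6 left
bin 4: place 8, 4 left
bin 5: place 10, 2 left
bin 6: place 10, 2 left
bin 2: place 2, 2 left
bin 7: place 11, 1 left
bin 2: place 2, 0 left
bin 8: place 11, 1 left
bin 9: place 8, 4 left
bin 10: place 11, 1 left
bin 3: place 1, 5 left
bin 3: place 3, 2 left
Final bins: [4,8] [8,2,2] [6,1,3] [8] [10] [10] [11] [11] [8] [11].

10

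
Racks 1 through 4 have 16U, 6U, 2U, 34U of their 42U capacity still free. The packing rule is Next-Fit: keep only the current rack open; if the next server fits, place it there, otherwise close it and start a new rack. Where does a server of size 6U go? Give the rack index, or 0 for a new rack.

Next-Fit only looks at rack 4, which has 34U free.
6U fits there.

4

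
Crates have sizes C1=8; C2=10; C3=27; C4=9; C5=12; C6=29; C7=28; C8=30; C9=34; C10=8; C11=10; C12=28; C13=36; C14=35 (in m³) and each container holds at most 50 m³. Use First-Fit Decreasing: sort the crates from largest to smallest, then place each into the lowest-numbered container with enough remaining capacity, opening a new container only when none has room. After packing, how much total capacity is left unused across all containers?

96

Sorted descending: 36, 35, 34, 30, 29, 28, 28, 27, 12, 10, 10, 9, 8, 8.
36 m³ → container 1 (remaining 14 m³)
35 m³ → container 2 (remaining 15 m³)
34 m³ → container 3 (remaining 16 m³)
30 m³ → container 4 (remaining 20 m³)
29 m³ → container 5 (remaining 21 m³)
28 m³ → container 6 (remaining 22 m³)
28 m³ → container 7 (remaining 22 m³)
27 m³ → container 8 (remaining 23 m³)
12 m³ → container 1 (remaining 2 m³)
10 m³ → container 2 (remaining 5 m³)
10 m³ → container 3 (remaining 6 m³)
9 m³ → container 4 (remaining 11 m³)
8 m³ → container 4 (remaining 3 m³)
8 m³ → container 5 (remaining 13 m³)
8 containers × 50 m³ = 400 m³; used 304 m³; unused 96 m³.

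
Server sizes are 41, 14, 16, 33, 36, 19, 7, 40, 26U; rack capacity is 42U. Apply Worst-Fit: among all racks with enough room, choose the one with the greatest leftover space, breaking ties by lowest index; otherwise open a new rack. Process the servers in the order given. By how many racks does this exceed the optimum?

1

Worst-Fit: [41] [14,16] [33] [36] [19,7] [40] [26] → 7 racks.
Total size 232U; any packing needs at least ⌈232/42⌉ = 6 racks.
An optimal packing achieves that bound: [41] [40] [36] [33,7] [26,16] [19,14] → 6 racks.
Excess: 7 − 6 = 1.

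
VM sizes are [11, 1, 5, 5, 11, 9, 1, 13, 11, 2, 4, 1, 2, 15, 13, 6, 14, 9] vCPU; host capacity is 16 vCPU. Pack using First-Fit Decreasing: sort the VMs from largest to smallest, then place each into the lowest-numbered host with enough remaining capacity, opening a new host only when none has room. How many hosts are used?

Sorted descending: 15, 14, 13, 13, 11, 11, 11, 9, 9, 6, 5, 5, 4, 2, 2, 1, 1, 1.
host 1: place 15 vCPU, 1 vCPU left
host 2: place 14 vCPU, 2 vCPU left
host 3: place 13 vCPU, 3 vCPU left
host 4: place 13 vCPU, 3 vCPU left
host 5: place 11 vCPU, 5 vCPU left
host 6: place 11 vCPU, 5 vCPU left
host 7: place 11 vCPU, 5 vCPU left
host 8: place 9 vCPU, 7 vCPU left
host 9: place 9 vCPU, 7 vCPU left
host 8: place 6 vCPU, 1 vCPU left
host 5: place 5 vCPU, 0 vCPU left
host 6: place 5 vCPU, 0 vCPU left
host 7: place 4 vCPU, 1 vCPU left
host 2: place 2 vCPU, 0 vCPU left
host 3: place 2 vCPU, 1 vCPU left
host 1: place 1 vCPU, 0 vCPU left
host 3: place 1 vCPU, 0 vCPU left
host 4: place 1 vCPU, 2 vCPU left

9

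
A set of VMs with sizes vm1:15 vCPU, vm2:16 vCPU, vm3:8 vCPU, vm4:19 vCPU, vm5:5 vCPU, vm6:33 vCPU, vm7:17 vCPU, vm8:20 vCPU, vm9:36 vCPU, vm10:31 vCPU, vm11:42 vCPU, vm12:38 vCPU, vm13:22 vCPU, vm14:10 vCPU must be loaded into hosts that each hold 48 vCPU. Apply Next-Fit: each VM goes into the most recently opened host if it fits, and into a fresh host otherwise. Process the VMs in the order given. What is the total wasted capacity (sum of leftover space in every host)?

120

vm1 (15 vCPU) → host 1 (remaining 33 vCPU)
vm2 (16 vCPU) → host 1 (remaining 17 vCPU)
vm3 (8 vCPU) → host 1 (remaining 9 vCPU)
vm4 (19 vCPU) → host 2 (remaining 29 vCPU)
vm5 (5 vCPU) → host 2 (remaining 24 vCPU)
vm6 (33 vCPU) → host 3 (remaining 15 vCPU)
vm7 (17 vCPU) → host 4 (remaining 31 vCPU)
vm8 (20 vCPU) → host 4 (remaining 11 vCPU)
vm9 (36 vCPU) → host 5 (remaining 12 vCPU)
vm10 (31 vCPU) → host 6 (remaining 17 vCPU)
vm11 (42 vCPU) → host 7 (remaining 6 vCPU)
vm12 (38 vCPU) → host 8 (remaining 10 vCPU)
vm13 (22 vCPU) → host 9 (remaining 26 vCPU)
vm14 (10 vCPU) → host 9 (remaining 16 vCPU)
9 hosts × 48 vCPU = 432 vCPU; used 312 vCPU; unused 120 vCPU.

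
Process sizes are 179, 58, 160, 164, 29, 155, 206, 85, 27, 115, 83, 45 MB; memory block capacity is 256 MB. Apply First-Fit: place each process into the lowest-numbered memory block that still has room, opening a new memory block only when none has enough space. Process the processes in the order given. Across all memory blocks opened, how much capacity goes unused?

179 MB → memory block 1 (remaining 77 MB)
58 MB → memory block 1 (remaining 19 MB)
160 MB → memory block 2 (remaining 96 MB)
164 MB → memory block 3 (remaining 92 MB)
29 MB → memory block 2 (remaining 67 MB)
155 MB → memory block 4 (remaining 101 MB)
206 MB → memory block 5 (remaining 50 MB)
85 MB → memory block 3 (remaining 7 MB)
27 MB → memory block 2 (remaining 40 MB)
115 MB → memory block 6 (remaining 141 MB)
83 MB → memory block 4 (remaining 18 MB)
45 MB → memory block 5 (remaining 5 MB)
6 memory blocks × 256 MB = 1536 MB; used 1306 MB; unused 230 MB.

230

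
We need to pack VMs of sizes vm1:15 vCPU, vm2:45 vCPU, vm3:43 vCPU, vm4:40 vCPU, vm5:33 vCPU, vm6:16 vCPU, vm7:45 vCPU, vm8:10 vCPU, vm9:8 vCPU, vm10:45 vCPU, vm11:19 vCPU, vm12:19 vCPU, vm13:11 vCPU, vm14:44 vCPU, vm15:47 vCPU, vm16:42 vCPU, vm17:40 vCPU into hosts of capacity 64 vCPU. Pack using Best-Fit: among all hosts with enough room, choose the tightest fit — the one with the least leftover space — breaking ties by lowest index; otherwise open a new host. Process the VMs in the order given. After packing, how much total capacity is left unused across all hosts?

vm1 (15 vCPU) → host 1 (remaining 49 vCPU)
vm2 (45 vCPU) → host 1 (remaining 4 vCPU)
vm3 (43 vCPU) → host 2 (remaining 21 vCPU)
vm4 (40 vCPU) → host 3 (remaining 24 vCPU)
vm5 (33 vCPU) → host 4 (remaining 31 vCPU)
vm6 (16 vCPU) → host 2 (remaining 5 vCPU)
vm7 (45 vCPU) → host 5 (remaining 19 vCPU)
vm8 (10 vCPU) → host 5 (remaining 9 vCPU)
vm9 (8 vCPU) → host 5 (remaining 1 vCPU)
vm10 (45 vCPU) → host 6 (remaining 19 vCPU)
vm11 (19 vCPU) → host 6 (remaining 0 vCPU)
vm12 (19 vCPU) → host 3 (remaining 5 vCPU)
vm13 (11 vCPU) → host 4 (remaining 20 vCPU)
vm14 (44 vCPU) → host 7 (remaining 20 vCPU)
vm15 (47 vCPU) → host 8 (remaining 17 vCPU)
vm16 (42 vCPU) → host 9 (remaining 22 vCPU)
vm17 (40 vCPU) → host 10 (remaining 24 vCPU)
10 hosts × 64 vCPU = 640 vCPU; used 522 vCPU; unused 118 vCPU.

118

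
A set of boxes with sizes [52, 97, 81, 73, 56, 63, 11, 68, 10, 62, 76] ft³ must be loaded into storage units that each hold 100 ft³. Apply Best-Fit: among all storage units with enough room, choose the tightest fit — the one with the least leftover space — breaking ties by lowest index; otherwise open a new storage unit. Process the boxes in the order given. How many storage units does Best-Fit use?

Put 52 ft³ in storage unit 1; 48 ft³ remain.
Put 97 ft³ in storage unit 2; 3 ft³ remain.
Put 81 ft³ in storage unit 3; 19 ft³ remain.
Put 73 ft³ in storage unit 4; 27 ft³ remain.
Put 56 ft³ in storage unit 5; 44 ft³ remain.
Put 63 ft³ in storage unit 6; 37 ft³ remain.
Put 11 ft³ in storage unit 3; 8 ft³ remain.
Put 68 ft³ in storage unit 7; 32 ft³ remain.
Put 10 ft³ in storage unit 4; 17 ft³ remain.
Put 62 ft³ in storage unit 8; 38 ft³ remain.
Put 76 ft³ in storage unit 9; 24 ft³ remain.

9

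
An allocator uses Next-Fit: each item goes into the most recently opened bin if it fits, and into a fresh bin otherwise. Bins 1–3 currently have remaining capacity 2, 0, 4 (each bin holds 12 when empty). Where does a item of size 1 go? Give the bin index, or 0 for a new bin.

Next-Fit only looks at bin 3, which has 4 free.
1 fits there.

3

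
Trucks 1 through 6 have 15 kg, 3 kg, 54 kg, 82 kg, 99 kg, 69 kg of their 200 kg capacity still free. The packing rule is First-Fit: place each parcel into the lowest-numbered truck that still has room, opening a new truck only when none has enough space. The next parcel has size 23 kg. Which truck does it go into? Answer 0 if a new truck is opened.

3

Trucks with room: truck 3 (54 kg), truck 4 (82 kg), truck 5 (99 kg), truck 6 (69 kg).
The first with room is truck 3.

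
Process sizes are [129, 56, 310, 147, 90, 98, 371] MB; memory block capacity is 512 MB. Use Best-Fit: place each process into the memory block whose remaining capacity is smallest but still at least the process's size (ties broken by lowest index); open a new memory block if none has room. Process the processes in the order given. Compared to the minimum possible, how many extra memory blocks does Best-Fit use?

Best-Fit: [129,56,310] [147,90,98] [371] → 3 memory blocks.
Total size 1201 MB; any packing needs at least ⌈1201/512⌉ = 3 memory blocks.
So 3 is already optimal.

0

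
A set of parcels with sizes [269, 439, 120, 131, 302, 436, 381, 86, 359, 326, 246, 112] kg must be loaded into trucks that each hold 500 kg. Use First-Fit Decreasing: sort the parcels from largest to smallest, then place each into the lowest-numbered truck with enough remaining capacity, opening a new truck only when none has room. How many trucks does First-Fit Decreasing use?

8 trucks

Sorted descending: 439, 436, 381, 359, 326, 302, 269, 246, 131, 120, 112, 86.
truck 1: place 439 kg, 61 kg left
truck 2: place 436 kg, 64 kg left
truck 3: place 381 kg, 119 kg left
truck 4: place 359 kg, 141 kg left
truck 5: place 326 kg, 174 kg left
truck 6: place 302 kg, 198 kg left
truck 7: place 269 kg, 231 kg left
truck 8: place 246 kg, 254 kg left
truck 4: place 131 kg, 10 kg left
truck 5: place 120 kg, 54 kg left
truck 3: place 112 kg, 7 kg left
truck 6: place 86 kg, 112 kg left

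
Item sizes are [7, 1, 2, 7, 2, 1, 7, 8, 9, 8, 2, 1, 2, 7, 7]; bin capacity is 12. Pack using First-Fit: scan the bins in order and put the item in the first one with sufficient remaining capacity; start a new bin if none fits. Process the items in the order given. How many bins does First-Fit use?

7 → bin 1 (remaining 5)
1 → bin 1 (remaining 4)
2 → bin 1 (remaining 2)
7 → bin 2 (remaining 5)
2 → bin 1 (remaining 0)
1 → bin 2 (remaining 4)
7 → bin 3 (remaining 5)
8 → bin 4 (remaining 4)
9 → bin 5 (remaining 3)
8 → bin 6 (remaining 4)
2 → bin 2 (remaining 2)
1 → bin 2 (remaining 1)
2 → bin 3 (remaining 3)
7 → bin 7 (remaining 5)
7 → bin 8 (remaining 5)

8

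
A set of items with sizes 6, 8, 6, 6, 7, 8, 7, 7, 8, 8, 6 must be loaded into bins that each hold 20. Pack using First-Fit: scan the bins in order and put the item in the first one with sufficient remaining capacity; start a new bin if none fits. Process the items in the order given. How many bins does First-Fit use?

Put 6 in bin 1; 14 remain.
Put 8 in bin 1; 6 remain.
Put 6 in bin 1; 0 remain.
Put 6 in bin 2; 14 remain.
Put 7 in bin 2; 7 remain.
Put 8 in bin 3; 12 remain.
Put 7 in bin 2; 0 remain.
Put 7 in bin 3; 5 remain.
Put 8 in bin 4; 12 remain.
Put 8 in bin 4; 4 remain.
Put 6 in bin 5; 14 remain.
Final bins: [6,8,6] [6,7,7] [8,7] [8,8] [6].

5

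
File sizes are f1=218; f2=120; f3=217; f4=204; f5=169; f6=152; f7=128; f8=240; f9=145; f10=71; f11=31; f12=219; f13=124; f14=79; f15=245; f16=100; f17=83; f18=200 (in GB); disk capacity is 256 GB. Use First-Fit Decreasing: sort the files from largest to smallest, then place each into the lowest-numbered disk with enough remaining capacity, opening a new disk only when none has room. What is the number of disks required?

Sorted descending: 245, 240, 219, 218, 217, 204, 200, 169, 152, 145, 128, 124, 120, 100, 83, 79, 71, 31.
245 GB → disk 1 (remaining 11 GB)
240 GB → disk 2 (remaining 16 GB)
219 GB → disk 3 (remaining 37 GB)
218 GB → disk 4 (remaining 38 GB)
217 GB → disk 5 (remaining 39 GB)
204 GB → disk 6 (remaining 52 GB)
200 GB → disk 7 (remaining 56 GB)
169 GB → disk 8 (remaining 87 GB)
152 GB → disk 9 (remaining 104 GB)
145 GB → disk 10 (remaining 111 GB)
128 GB → disk 11 (remaining 128 GB)
124 GB → disk 11 (remaining 4 GB)
120 GB → disk 12 (remaining 136 GB)
100 GB → disk 9 (remaining 4 GB)
83 GB → disk 8 (remaining 4 GB)
79 GB → disk 10 (remaining 32 GB)
71 GB → disk 12 (remaining 65 GB)
31 GB → disk 3 (remaining 6 GB)

12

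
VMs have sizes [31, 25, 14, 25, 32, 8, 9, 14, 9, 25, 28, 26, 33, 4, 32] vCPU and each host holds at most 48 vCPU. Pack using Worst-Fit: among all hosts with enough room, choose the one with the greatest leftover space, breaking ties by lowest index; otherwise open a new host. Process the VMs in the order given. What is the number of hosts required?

Put 31 vCPU in host 1; 17 vCPU remain.
Put 25 vCPU in host 2; 23 vCPU remain.
Put 14 vCPU in host 2; 9 vCPU remain.
Put 25 vCPU in host 3; 23 vCPU remain.
Put 32 vCPU in host 4; 16 vCPU remain.
Put 8 vCPU in host 3; 15 vCPU remain.
Put 9 vCPU in host 1; 8 vCPU remain.
Put 14 vCPU in host 4; 2 vCPU remain.
Put 9 vCPU in host 3; 6 vCPU remain.
Put 25 vCPU in host 5; 23 vCPU remain.
Put 28 vCPU in host 6; 20 vCPU remain.
Put 26 vCPU in host 7; 22 vCPU remain.
Put 33 vCPU in host 8; 15 vCPU remain.
Put 4 vCPU in host 5; 19 vCPU remain.
Put 32 vCPU in host 9; 16 vCPU remain.
Final hosts: [31,9] [25,14] [25,8,9] [32,14] [25,4] [28] [26] [33] [32].

9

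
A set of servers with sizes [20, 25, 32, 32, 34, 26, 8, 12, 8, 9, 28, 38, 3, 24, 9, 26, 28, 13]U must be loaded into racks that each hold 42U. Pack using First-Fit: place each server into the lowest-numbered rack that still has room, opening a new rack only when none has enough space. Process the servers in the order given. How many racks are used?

11

20U → rack 1 (remaining 22U)
25U → rack 2 (remaining 17U)
32U → rack 3 (remaining 10U)
32U → rack 4 (remaining 10U)
34U → rack 5 (remaining 8U)
26U → rack 6 (remaining 16U)
8U → rack 1 (remaining 14U)
12U → rack 1 (remaining 2U)
8U → rack 2 (remaining 9U)
9U → rack 2 (remaining 0U)
28U → rack 7 (remaining 14U)
38U → rack 8 (remaining 4U)
3U → rack 3 (remaining 7U)
24U → rack 9 (remaining 18U)
9U → rack 4 (remaining 1U)
26U → rack 10 (remaining 16U)
28U → rack 11 (remaining 14U)
13U → rack 6 (remaining 3U)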